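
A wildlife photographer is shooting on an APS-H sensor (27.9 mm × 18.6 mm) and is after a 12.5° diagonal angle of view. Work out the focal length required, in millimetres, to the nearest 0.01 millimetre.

153.09 mm

Sensor diagonal = √(27.9² + 18.6²) = √1124.3700 ≈ 33.5316 mm.
From α = 2·arctan(d/2f) we get f = d / (2·tan(α/2)).
With d = 33.5316 mm and α/2 = 6.25°, tan(α/2) ≈ 0.10952, so f ≈ 33.5316 / 0.21904 ≈ 153.0875 mm.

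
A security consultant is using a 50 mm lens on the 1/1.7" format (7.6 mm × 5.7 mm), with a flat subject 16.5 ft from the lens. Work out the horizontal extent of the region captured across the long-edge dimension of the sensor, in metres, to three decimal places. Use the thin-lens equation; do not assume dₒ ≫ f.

0.757 m

dₒ: 16.5 ft × 304.8 mm/ft = 5029.20 mm.
Similar triangles through the lens centre give W/dₒ = w/dᵢ; with 1/f = 1/dₒ + 1/dᵢ this gives W = w·(dₒ − f)/f.
W = 7.6 mm × (5029.2 − 50) / 50 = 7.6 × 99.5840 ≈ 756.838 mm = 0.756838 m.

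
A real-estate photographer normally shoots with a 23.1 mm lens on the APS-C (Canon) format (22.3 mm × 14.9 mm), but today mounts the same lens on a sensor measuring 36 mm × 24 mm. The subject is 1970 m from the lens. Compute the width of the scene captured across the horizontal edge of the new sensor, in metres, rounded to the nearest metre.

The focal length stays 23.1 mm; the relevant sensor dimension is now w = 36 mm. Object distance dₒ = 1970 m = 1.97e+06 mm.
Thin-lens field width W = w·(dₒ − f)/f = 36 × (1.97e+06 − 23.1)/23.1 ≈ 3070093.870 mm = 3070.09 m.

3070 m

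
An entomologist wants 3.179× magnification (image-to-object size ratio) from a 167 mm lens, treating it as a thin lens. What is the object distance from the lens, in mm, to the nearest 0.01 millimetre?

With m = dᵢ/dₒ and 1/f = 1/dₒ + 1/dᵢ, substituting dᵢ = m·dₒ gives 1/f = (1 + 1/m)/dₒ, hence dₒ = f·(1 + 1/m).
dₒ = 167 × (1 + 1/3.179) = 167 × 1.31456 ≈ 219.532 mm.

219.53 mm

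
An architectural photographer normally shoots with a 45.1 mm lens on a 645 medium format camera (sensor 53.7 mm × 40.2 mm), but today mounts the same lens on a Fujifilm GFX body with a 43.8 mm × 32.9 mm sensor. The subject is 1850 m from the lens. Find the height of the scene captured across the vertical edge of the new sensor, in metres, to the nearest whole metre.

The focal length stays 45.1 mm; the relevant sensor dimension is now h = 32.9 mm. Object distance dₒ = 1850 m = 1.85e+06 mm.
Thin-lens field height W = h·(dₒ − f)/f = 32.9 × (1.85e+06 − 45.1)/45.1 ≈ 1349523.641 mm = 1349.52 m.

1350 m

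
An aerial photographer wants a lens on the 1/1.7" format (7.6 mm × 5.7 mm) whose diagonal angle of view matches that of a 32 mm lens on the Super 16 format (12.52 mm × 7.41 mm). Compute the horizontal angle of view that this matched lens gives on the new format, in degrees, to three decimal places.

Sensor diagonal = √(12.52² + 7.41²) = √211.6585 ≈ 14.5485 mm.
Sensor diagonal = √(7.6² + 5.7²) = √90.2500 ≈ 9.5000 mm.
Equal diagonal AOV ⇒ f₂ = f₁ · 9.5000/14.5485 = 32 × 0.65299 ≈ 20.8956 mm.
Horizontal AOV on the new format = 2·arctan(7.6 / (2 × 20.8956)) = 2·arctan(0.18186) ≈ 20.6139°.

20.614°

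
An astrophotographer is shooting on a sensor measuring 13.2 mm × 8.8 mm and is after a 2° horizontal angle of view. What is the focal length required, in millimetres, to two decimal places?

378.11 mm

From α = 2·arctan(w/2f) we get f = w / (2·tan(α/2)).
With w = 13.2 mm and α/2 = 1°, tan(α/2) ≈ 0.01746, so f ≈ 13.2 / 0.03491 ≈ 378.1137 mm.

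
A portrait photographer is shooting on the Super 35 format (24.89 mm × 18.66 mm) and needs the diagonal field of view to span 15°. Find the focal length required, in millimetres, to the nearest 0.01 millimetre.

118.14 mm

Sensor diagonal = √(24.89² + 18.66²) = √967.7077 ≈ 31.1080 mm.
From α = 2·arctan(d/2f) we get f = d / (2·tan(α/2)).
With d = 31.1080 mm and α/2 = 7.5°, tan(α/2) ≈ 0.13165, so f ≈ 31.1080 / 0.26330 ≈ 118.1444 mm.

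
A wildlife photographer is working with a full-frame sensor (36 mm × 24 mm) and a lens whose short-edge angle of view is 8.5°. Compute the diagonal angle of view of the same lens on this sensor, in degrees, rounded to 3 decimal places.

From the short-edge AOV: f = 24 / (2·tan(4.25°)) = 24 / 0.14863 ≈ 161.4795 mm.
Sensor diagonal = √(36² + 24²) = √1872.0000 ≈ 43.2666 mm.
Diagonal AOV = 2·arctan(43.2666 / (2 × 161.4795)) = 2·arctan(0.13397) ≈ 15.2609°.

15.261°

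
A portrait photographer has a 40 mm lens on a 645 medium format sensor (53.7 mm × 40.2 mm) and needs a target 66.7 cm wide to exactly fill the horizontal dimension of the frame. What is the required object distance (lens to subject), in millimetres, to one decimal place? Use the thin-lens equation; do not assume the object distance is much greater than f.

536.8 mm

W: 66.7 cm = 667 mm.
Magnification m = w/W = dᵢ/dₒ; combined with 1/f = 1/dₒ + 1/dᵢ this gives dₒ = f·(1 + W/w).
dₒ = 40 mm × (1 + 667/53.7) = 40 × 13.4209 ≈ 536.834 mm.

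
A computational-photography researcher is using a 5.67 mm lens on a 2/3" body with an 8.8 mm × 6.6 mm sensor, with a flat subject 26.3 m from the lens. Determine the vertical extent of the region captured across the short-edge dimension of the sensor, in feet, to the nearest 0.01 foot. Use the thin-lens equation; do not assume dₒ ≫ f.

100.42 ft

dₒ: 26.3 m = 26300 mm.
Similar triangles through the lens centre give W/dₒ = h/dᵢ; with 1/f = 1/dₒ + 1/dᵢ this gives W = h·(dₒ − f)/f.
W = 6.6 mm × (26300 − 5.67) / 5.67 = 6.6 × 4637.4480 ≈ 30607.157 mm = 30607.157/304.8 ft = 100.417 ft.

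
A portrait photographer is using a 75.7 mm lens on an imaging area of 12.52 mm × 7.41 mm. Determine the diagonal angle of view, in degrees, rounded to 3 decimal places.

10.978°

Sensor diagonal = √(12.52² + 7.41²) = √211.6585 ≈ 14.5485 mm.
Angle of view α = 2·arctan(d/2f) with d = 14.5485 mm and f = 75.7 mm.
d/2f = 0.09609; arctan(0.09609) ≈ 5.4889°, so α ≈ 10.9777°.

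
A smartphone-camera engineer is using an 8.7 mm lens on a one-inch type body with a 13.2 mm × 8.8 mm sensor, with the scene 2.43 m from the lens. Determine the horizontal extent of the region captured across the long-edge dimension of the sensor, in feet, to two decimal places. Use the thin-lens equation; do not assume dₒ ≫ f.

12.05 ft

dₒ: 2.43 m = 2430 mm.
Similar triangles through the lens centre give W/dₒ = w/dᵢ; with 1/f = 1/dₒ + 1/dᵢ this gives W = w·(dₒ − f)/f.
W = 13.2 mm × (2430 − 8.7) / 8.7 = 13.2 × 278.3103 ≈ 3673.697 mm = 3673.697/304.8 ft = 12.0528 ft.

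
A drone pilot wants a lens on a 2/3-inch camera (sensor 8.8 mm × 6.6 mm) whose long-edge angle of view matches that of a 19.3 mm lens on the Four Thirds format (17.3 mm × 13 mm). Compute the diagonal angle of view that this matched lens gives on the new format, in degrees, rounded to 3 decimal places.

58.518°

Equal long-edge AOV ⇒ f₂ = f₁ · 8.8/17.3 = 19.3 × 0.50867 ≈ 9.8173 mm.
Sensor diagonal = √(8.8² + 6.6²) = √121.0000 ≈ 11.0000 mm.
Diagonal AOV on the new format = 2·arctan(11.0000 / (2 × 9.8173)) = 2·arctan(0.56023) ≈ 58.5180°.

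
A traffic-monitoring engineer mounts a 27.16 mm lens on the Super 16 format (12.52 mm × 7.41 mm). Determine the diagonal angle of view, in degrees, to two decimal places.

Sensor diagonal = √(12.52² + 7.41²) = √211.6585 ≈ 14.5485 mm.
Angle of view α = 2·arctan(d/2f) with d = 14.5485 mm and f = 27.16 mm.
d/2f = 0.26783; arctan(0.26783) ≈ 14.9936°, so α ≈ 29.9872°.

29.99°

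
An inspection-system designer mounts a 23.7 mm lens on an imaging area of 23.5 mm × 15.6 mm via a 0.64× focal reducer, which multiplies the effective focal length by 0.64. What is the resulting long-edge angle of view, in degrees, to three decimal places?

Effective focal length f = 23.7 × 0.64 = 15.168 mm.
α = 2·arctan(23.5 / (2 × 15.168)) = 2·arctan(0.77466) ≈ 75.5268°.

75.527°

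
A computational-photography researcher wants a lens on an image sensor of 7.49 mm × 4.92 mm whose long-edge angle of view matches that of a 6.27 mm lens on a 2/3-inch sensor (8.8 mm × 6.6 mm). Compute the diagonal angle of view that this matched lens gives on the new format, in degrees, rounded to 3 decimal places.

Equal long-edge AOV ⇒ f₂ = f₁ · 7.49/8.8 = 6.27 × 0.85114 ≈ 5.3366 mm.
Sensor diagonal = √(7.49² + 4.92²) = √80.3065 ≈ 8.9614 mm.
Diagonal AOV on the new format = 2·arctan(8.9614 / (2 × 5.3366)) = 2·arctan(0.83961) ≈ 80.0344°.

80.034°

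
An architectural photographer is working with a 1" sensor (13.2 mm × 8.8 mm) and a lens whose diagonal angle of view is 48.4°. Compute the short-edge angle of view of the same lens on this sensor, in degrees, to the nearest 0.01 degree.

Sensor diagonal = √(13.2² + 8.8²) = √251.6800 ≈ 15.8644 mm.
From the diagonal AOV: f = 15.8644 / (2·tan(24.2°)) = 15.8644 / 0.89884 ≈ 17.6500 mm.
Short-edge AOV = 2·arctan(8.8 / (2 × 17.6500)) = 2·arctan(0.24929) ≈ 27.9961°.

28.00°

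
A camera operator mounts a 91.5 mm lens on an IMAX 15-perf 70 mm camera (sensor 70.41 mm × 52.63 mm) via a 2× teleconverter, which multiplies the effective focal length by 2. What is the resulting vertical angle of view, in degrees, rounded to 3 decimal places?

Effective focal length f = 91.5 × 2 = 183 mm.
α = 2·arctan(52.63 / (2 × 183)) = 2·arctan(0.14380) ≈ 16.3658°.

16.366°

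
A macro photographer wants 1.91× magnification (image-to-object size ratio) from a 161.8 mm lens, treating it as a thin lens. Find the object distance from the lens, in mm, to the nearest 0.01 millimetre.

246.51 mm

With m = dᵢ/dₒ and 1/f = 1/dₒ + 1/dᵢ, substituting dᵢ = m·dₒ gives 1/f = (1 + 1/m)/dₒ, hence dₒ = f·(1 + 1/m).
dₒ = 161.8 × (1 + 1/1.91) = 161.8 × 1.52356 ≈ 246.512 mm.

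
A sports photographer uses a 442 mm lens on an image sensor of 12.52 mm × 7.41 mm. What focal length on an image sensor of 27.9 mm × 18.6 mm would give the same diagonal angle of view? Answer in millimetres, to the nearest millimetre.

Sensor diagonal = √(12.52² + 7.41²) = √211.6585 ≈ 14.5485 mm.
Sensor diagonal = √(27.9² + 18.6²) = √1124.3700 ≈ 33.5316 mm.
Equal angle of view means equal diagonal/f ratio, so f₂ = f₁ · (diagonal₂/diagonal₁) = 442 × 33.5316/14.5485.
f₂ = 442 × 2.30482 ≈ 1018.730 mm.

1019 mm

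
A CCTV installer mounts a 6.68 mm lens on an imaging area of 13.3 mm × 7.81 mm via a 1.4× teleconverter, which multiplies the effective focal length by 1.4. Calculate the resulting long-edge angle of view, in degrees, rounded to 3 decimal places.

70.832°

Effective focal length f = 6.68 × 1.4 = 9.352 mm.
α = 2·arctan(13.3 / (2 × 9.352)) = 2·arctan(0.71108) ≈ 70.8316°.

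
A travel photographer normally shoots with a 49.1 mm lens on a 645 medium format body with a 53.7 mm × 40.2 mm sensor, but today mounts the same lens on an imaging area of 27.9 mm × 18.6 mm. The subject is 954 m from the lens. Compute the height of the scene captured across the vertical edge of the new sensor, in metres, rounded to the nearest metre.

361 m

The focal length stays 49.1 mm; the relevant sensor dimension is now h = 18.6 mm. Object distance dₒ = 954 m = 954000 mm.
Thin-lens field height W = h·(dₒ − f)/f = 18.6 × (954000 − 49.1)/49.1 ≈ 361374.475 mm = 361.374 m.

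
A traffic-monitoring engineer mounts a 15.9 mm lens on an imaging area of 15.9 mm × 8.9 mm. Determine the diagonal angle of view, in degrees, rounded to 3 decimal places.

Sensor diagonal = √(15.9² + 8.9²) = √332.0200 ≈ 18.2214 mm.
Angle of view α = 2·arctan(d/2f) with d = 18.2214 mm and f = 15.9 mm.
d/2f = 0.57300; arctan(0.57300) ≈ 29.8127°, so α ≈ 59.6255°.

59.625°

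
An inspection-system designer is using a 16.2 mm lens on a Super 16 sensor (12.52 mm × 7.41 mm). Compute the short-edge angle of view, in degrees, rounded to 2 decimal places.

Angle of view α = 2·arctan(h/2f) with h = 7.41 mm and f = 16.2 mm.
h/2f = 0.22870; arctan(0.22870) ≈ 12.8822°, so α ≈ 25.7644°.

25.76°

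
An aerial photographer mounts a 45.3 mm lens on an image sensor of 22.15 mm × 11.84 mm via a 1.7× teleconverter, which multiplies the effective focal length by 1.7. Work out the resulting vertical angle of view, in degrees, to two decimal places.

8.79°

Effective focal length f = 45.3 × 1.7 = 77.01 mm.
α = 2·arctan(11.84 / (2 × 77.01)) = 2·arctan(0.07687) ≈ 8.7917°.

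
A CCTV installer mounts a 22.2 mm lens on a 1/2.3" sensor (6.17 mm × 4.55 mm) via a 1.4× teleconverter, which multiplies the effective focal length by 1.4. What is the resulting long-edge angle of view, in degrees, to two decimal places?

11.34°

Effective focal length f = 22.2 × 1.4 = 31.08 mm.
α = 2·arctan(6.17 / (2 × 31.08)) = 2·arctan(0.09926) ≈ 11.3372°.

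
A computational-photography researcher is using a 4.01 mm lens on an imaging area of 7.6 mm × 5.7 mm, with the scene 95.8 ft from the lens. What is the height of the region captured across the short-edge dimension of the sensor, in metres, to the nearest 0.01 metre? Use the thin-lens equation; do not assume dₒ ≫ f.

dₒ: 95.8 ft × 304.8 mm/ft = 29199.84 mm.
Similar triangles through the lens centre give W/dₒ = h/dᵢ; with 1/f = 1/dₒ + 1/dᵢ this gives W = h·(dₒ − f)/f.
W = 5.7 mm × (29199.8 − 4.01) / 4.01 = 5.7 × 7280.7554 ≈ 41500.306 mm = 41.5003 m.

41.50 m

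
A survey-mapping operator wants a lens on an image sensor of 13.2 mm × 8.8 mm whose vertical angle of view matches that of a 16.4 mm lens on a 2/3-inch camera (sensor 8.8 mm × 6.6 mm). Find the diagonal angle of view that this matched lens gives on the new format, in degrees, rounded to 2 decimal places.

39.88°

Equal vertical AOV ⇒ f₂ = f₁ · 8.8/6.6 = 16.4 × 1.33333 ≈ 21.8667 mm.
Sensor diagonal = √(13.2² + 8.8²) = √251.6800 ≈ 15.8644 mm.
Diagonal AOV on the new format = 2·arctan(15.8644 / (2 × 21.8667)) = 2·arctan(0.36275) ≈ 39.8768°.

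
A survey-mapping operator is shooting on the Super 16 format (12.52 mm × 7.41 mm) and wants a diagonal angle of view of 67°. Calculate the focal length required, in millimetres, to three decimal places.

10.990 mm

Sensor diagonal = √(12.52² + 7.41²) = √211.6585 ≈ 14.5485 mm.
From α = 2·arctan(d/2f) we get f = d / (2·tan(α/2)).
With d = 14.5485 mm and α/2 = 33.5°, tan(α/2) ≈ 0.66189, so f ≈ 14.5485 / 1.32377 ≈ 10.9902 mm.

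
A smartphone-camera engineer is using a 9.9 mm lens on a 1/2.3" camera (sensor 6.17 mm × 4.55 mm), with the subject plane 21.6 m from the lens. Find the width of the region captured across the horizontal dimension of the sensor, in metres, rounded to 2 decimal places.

13.46 m

dₒ: 21.6 m = 21600 mm.
Similar triangles through the lens centre give W/dₒ = w/dᵢ; with 1/f = 1/dₒ + 1/dᵢ this gives W = w·(dₒ − f)/f.
W = 6.17 mm × (21600 − 9.9) / 9.9 = 6.17 × 2180.8182 ≈ 13455.648 mm = 13.4556 m.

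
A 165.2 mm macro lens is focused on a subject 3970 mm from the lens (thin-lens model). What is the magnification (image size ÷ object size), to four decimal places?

0.0434×

Thin lens: 1/f = 1/dₒ + 1/dᵢ → 1/dᵢ = 1/165.2 − 1/3970 = 0.0058014 mm⁻¹, so dᵢ ≈ 172.3728 mm.
Magnification m = dᵢ/dₒ = 172.3728/3970 ≈ 0.04342.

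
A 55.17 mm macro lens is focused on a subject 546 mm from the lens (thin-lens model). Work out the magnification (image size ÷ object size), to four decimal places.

Thin lens: 1/f = 1/dₒ + 1/dᵢ → 1/dᵢ = 1/55.17 − 1/546 = 0.0162943 mm⁻¹, so dᵢ ≈ 61.3712 mm.
Magnification m = dᵢ/dₒ = 61.3712/546 ≈ 0.11240.

0.1124×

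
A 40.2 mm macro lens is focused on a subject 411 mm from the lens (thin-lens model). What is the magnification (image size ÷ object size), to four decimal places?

Thin lens: 1/f = 1/dₒ + 1/dᵢ → 1/dᵢ = 1/40.2 − 1/411 = 0.0224425 mm⁻¹, so dᵢ ≈ 44.5583 mm.
Magnification m = dᵢ/dₒ = 44.5583/411 ≈ 0.10841.

0.1084×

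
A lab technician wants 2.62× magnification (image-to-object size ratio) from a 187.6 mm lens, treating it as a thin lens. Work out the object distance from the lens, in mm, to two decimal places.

With m = dᵢ/dₒ and 1/f = 1/dₒ + 1/dᵢ, substituting dᵢ = m·dₒ gives 1/f = (1 + 1/m)/dₒ, hence dₒ = f·(1 + 1/m).
dₒ = 187.6 × (1 + 1/2.62) = 187.6 × 1.38168 ≈ 259.203 mm.

259.20 mm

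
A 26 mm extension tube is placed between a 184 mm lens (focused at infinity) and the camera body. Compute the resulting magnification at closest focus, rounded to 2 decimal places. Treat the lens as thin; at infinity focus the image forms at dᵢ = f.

The tube moves the image plane from f to f + e, so dᵢ = 184 + 26 = 210 mm. Focus is achieved when 1/f = 1/dₒ + 1/dᵢ, giving dₒ = 1/(1/f − 1/(f+e)).
Magnification m = dᵢ/dₒ = (f+e)·(1/f − 1/(f+e)) = e/f = 26/184 ≈ 0.1413.

0.14×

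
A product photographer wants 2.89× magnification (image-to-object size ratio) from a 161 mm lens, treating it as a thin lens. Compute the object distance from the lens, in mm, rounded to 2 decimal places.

With m = dᵢ/dₒ and 1/f = 1/dₒ + 1/dᵢ, substituting dᵢ = m·dₒ gives 1/f = (1 + 1/m)/dₒ, hence dₒ = f·(1 + 1/m).
dₒ = 161 × (1 + 1/2.89) = 161 × 1.34602 ≈ 216.709 mm.

216.71 mm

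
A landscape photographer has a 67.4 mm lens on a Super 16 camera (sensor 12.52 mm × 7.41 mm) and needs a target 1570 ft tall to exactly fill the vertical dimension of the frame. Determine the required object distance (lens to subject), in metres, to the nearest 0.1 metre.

W: 1570 ft × 304.8 mm/ft = 478535.98 mm.
Magnification m = h/W = dᵢ/dₒ; combined with 1/f = 1/dₒ + 1/dᵢ this gives dₒ = f·(1 + W/h).
dₒ = 67.4 mm × (1 + 478536/7.41) = 67.4 × 64580.7550 ≈ 4352742.888 mm = 4352.74 m.

4352.7 m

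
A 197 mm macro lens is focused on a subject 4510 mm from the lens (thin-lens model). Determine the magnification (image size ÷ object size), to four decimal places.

Thin lens: 1/f = 1/dₒ + 1/dᵢ → 1/dᵢ = 1/197 − 1/4510 = 0.0048544 mm⁻¹, so dᵢ ≈ 205.9981 mm.
Magnification m = dᵢ/dₒ = 205.9981/4510 ≈ 0.04568.

0.0457×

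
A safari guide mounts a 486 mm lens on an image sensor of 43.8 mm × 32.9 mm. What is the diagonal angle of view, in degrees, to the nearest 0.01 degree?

6.45°

Sensor diagonal = √(43.8² + 32.9²) = √3000.8500 ≈ 54.7800 mm.
Angle of view α = 2·arctan(d/2f) with d = 54.7800 mm and f = 486 mm.
d/2f = 0.05636; arctan(0.05636) ≈ 3.2257°, so α ≈ 6.4513°.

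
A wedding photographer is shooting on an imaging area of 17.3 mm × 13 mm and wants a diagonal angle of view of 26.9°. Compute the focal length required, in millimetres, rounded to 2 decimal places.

45.24 mm

Sensor diagonal = √(17.3² + 13²) = √468.2900 ≈ 21.6400 mm.
From α = 2·arctan(d/2f) we get f = d / (2·tan(α/2)).
With d = 21.6400 mm and α/2 = 13.45°, tan(α/2) ≈ 0.23916, so f ≈ 21.6400 / 0.47831 ≈ 45.2425 mm.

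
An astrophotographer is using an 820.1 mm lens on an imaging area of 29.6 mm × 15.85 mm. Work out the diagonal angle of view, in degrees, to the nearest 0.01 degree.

Sensor diagonal = √(29.6² + 15.85²) = √1127.3825 ≈ 33.5765 mm.
Angle of view α = 2·arctan(d/2f) with d = 33.5765 mm and f = 820.1 mm.
d/2f = 0.02047; arctan(0.02047) ≈ 1.1727°, so α ≈ 2.3455°.

2.35°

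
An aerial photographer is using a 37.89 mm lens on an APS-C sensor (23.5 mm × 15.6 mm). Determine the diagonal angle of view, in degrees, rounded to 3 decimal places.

Sensor diagonal = √(23.5² + 15.6²) = √795.6100 ≈ 28.2066 mm.
Angle of view α = 2·arctan(d/2f) with d = 28.2066 mm and f = 37.89 mm.
d/2f = 0.37222; arctan(0.37222) ≈ 20.4161°, so α ≈ 40.8322°.

40.832°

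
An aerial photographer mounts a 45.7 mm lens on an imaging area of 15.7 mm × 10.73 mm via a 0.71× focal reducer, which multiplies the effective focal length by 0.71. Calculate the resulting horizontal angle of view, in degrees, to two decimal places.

27.20°

Effective focal length f = 45.7 × 0.71 = 32.447 mm.
α = 2·arctan(15.7 / (2 × 32.447)) = 2·arctan(0.24193) ≈ 27.2008°.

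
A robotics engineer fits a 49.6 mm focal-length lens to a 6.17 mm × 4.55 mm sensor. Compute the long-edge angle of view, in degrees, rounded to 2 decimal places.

Angle of view α = 2·arctan(w/2f) with w = 6.17 mm and f = 49.6 mm.
w/2f = 0.06220; arctan(0.06220) ≈ 3.5591°, so α ≈ 7.1181°.

7.12°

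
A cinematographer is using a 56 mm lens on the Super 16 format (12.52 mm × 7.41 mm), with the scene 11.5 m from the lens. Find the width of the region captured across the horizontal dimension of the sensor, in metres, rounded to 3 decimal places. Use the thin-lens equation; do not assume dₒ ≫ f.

dₒ: 11.5 m = 11500 mm.
Similar triangles through the lens centre give W/dₒ = w/dᵢ; with 1/f = 1/dₒ + 1/dᵢ this gives W = w·(dₒ − f)/f.
W = 12.52 mm × (11500 − 56) / 56 = 12.52 × 204.3571 ≈ 2558.551 mm = 2.55855 m.

2.559 m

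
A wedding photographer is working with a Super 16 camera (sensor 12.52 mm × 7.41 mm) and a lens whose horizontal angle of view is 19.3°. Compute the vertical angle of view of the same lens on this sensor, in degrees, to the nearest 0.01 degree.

11.49°

From the horizontal AOV: f = 12.52 / (2·tan(9.65°)) = 12.52 / 0.34007 ≈ 36.8159 mm.
Vertical AOV = 2·arctan(7.41 / (2 × 36.8159)) = 2·arctan(0.10064) ≈ 11.4933°.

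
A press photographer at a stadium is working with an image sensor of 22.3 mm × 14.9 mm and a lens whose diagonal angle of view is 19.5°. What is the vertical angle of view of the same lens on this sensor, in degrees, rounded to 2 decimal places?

Sensor diagonal = √(22.3² + 14.9²) = √719.3000 ≈ 26.8198 mm.
From the diagonal AOV: f = 26.8198 / (2·tan(9.75°)) = 26.8198 / 0.34366 ≈ 78.0409 mm.
Vertical AOV = 2·arctan(14.9 / (2 × 78.0409)) = 2·arctan(0.09546) ≈ 10.9062°.

10.91°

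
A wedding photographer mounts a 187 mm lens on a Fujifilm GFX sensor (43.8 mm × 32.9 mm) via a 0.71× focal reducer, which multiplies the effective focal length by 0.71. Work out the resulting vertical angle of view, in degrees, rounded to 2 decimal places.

14.13°

Effective focal length f = 187 × 0.71 = 132.77 mm.
α = 2·arctan(32.9 / (2 × 132.77)) = 2·arctan(0.12390) ≈ 14.1257°.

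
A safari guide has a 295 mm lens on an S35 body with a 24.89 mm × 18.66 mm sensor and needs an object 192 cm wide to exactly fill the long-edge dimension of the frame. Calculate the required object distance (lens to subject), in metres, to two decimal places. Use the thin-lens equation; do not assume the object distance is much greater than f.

23.05 m

W: 192 cm = 1920 mm.
Magnification m = w/W = dᵢ/dₒ; combined with 1/f = 1/dₒ + 1/dᵢ this gives dₒ = f·(1 + W/w).
dₒ = 295 mm × (1 + 1920/24.89) = 295 × 78.1394 ≈ 23051.127 mm = 23.0511 m.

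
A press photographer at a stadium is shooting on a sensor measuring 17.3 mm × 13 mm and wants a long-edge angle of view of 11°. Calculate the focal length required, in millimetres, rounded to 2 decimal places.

From α = 2·arctan(w/2f) we get f = w / (2·tan(α/2)).
With w = 17.3 mm and α/2 = 5.5°, tan(α/2) ≈ 0.09629, so f ≈ 17.3 / 0.19258 ≈ 89.8337 mm.

89.83 mm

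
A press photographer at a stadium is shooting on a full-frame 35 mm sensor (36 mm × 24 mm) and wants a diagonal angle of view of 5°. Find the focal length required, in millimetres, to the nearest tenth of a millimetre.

495.5 mm

Sensor diagonal = √(36² + 24²) = √1872.0000 ≈ 43.2666 mm.
From α = 2·arctan(d/2f) we get f = d / (2·tan(α/2)).
With d = 43.2666 mm and α/2 = 2.5°, tan(α/2) ≈ 0.04366, so f ≈ 43.2666 / 0.08732 ≈ 495.4842 mm.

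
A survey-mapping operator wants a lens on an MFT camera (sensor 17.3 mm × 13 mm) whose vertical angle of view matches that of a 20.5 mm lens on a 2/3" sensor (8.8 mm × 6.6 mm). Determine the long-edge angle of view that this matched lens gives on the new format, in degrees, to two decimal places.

24.18°

Equal vertical AOV ⇒ f₂ = f₁ · 13/6.6 = 20.5 × 1.96970 ≈ 40.3788 mm.
Long-edge AOV on the new format = 2·arctan(17.3 / (2 × 40.3788)) = 2·arctan(0.21422) ≈ 24.1825°.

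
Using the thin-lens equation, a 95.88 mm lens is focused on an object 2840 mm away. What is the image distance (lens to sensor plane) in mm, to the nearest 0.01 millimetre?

99.23 mm

1/dᵢ = 1/f − 1/dₒ = 1/95.88 − 1/2840 = 0.0100776 mm⁻¹.
dᵢ = 1/0.0100776 ≈ 99.2301 mm.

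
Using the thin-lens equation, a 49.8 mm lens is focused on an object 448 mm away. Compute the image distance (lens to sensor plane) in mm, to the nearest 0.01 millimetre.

56.03 mm

1/dᵢ = 1/f − 1/dₒ = 1/49.8 − 1/448 = 0.0178482 mm⁻¹.
dᵢ = 1/0.0178482 ≈ 56.0281 mm.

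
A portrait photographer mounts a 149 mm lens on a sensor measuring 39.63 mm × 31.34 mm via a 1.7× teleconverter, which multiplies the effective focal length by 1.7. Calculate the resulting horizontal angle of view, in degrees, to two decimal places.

Effective focal length f = 149 × 1.7 = 253.3 mm.
α = 2·arctan(39.63 / (2 × 253.3)) = 2·arctan(0.07823) ≈ 8.9460°.

8.95°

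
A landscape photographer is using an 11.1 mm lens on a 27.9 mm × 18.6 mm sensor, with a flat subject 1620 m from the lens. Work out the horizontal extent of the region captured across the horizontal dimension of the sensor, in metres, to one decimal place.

dₒ: 1620 m = 1.62e+06 mm.
Similar triangles through the lens centre give W/dₒ = w/dᵢ; with 1/f = 1/dₒ + 1/dᵢ this gives W = w·(dₒ − f)/f.
W = 27.9 mm × (1.62e+06 − 11.1) / 11.1 = 27.9 × 145944.9459 ≈ 4071863.992 mm = 4071.86 m.

4071.9 m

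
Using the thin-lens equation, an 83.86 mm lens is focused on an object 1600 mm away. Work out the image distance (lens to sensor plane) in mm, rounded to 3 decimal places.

88.498 mm

1/dᵢ = 1/f − 1/dₒ = 1/83.86 − 1/1600 = 0.0112996 mm⁻¹.
dᵢ = 1/0.0112996 ≈ 88.4984 mm.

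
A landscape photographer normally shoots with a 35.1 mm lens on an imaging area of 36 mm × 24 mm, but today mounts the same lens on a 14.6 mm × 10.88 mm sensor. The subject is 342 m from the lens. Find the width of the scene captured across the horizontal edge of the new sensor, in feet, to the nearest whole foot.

467 ft

The focal length stays 35.1 mm; the relevant sensor dimension is now w = 14.6 mm. Object distance dₒ = 342 m = 342000 mm.
Thin-lens field width W = w·(dₒ − f)/f = 14.6 × (342000 − 35.1)/35.1 ≈ 142241.810 mm = 142241.810/304.8 ft = 466.673 ft.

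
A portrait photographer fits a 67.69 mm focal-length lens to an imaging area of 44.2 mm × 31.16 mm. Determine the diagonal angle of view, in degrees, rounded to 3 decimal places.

Sensor diagonal = √(44.2² + 31.16²) = √2924.5856 ≈ 54.0794 mm.
Angle of view α = 2·arctan(d/2f) with d = 54.0794 mm and f = 67.69 mm.
d/2f = 0.39946; arctan(0.39946) ≈ 21.7749°, so α ≈ 43.5499°.

43.550°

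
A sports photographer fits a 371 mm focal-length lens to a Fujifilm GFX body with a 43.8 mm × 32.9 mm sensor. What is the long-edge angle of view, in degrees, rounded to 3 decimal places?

6.756°

Angle of view α = 2·arctan(w/2f) with w = 43.8 mm and f = 371 mm.
w/2f = 0.05903; arctan(0.05903) ≈ 3.3782°, so α ≈ 6.7565°.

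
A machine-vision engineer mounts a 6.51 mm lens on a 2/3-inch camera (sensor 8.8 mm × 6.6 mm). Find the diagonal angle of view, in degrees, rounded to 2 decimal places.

Sensor diagonal = √(8.8² + 6.6²) = √121.0000 ≈ 11.0000 mm.
Angle of view α = 2·arctan(d/2f) with d = 11.0000 mm and f = 6.51 mm.
d/2f = 0.84485; arctan(0.84485) ≈ 40.1929°, so α ≈ 80.3859°.

80.39°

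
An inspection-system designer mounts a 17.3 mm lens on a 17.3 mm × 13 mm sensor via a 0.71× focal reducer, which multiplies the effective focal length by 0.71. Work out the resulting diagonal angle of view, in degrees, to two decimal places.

Effective focal length f = 17.3 × 0.71 = 12.283 mm.
Sensor diagonal = √(17.3² + 13²) = √468.2900 ≈ 21.6400 mm.
α = 2·arctan(21.640 / (2 × 12.283)) = 2·arctan(0.88089) ≈ 82.7532°.

82.75°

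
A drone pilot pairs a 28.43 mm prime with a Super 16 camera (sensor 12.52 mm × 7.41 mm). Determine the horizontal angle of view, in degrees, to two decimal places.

Angle of view α = 2·arctan(w/2f) with w = 12.52 mm and f = 28.43 mm.
w/2f = 0.22019; arctan(0.22019) ≈ 12.4178°, so α ≈ 24.8356°.

24.84°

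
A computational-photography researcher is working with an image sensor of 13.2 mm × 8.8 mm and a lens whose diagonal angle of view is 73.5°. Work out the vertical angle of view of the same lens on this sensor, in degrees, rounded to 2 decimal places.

Sensor diagonal = √(13.2² + 8.8²) = √251.6800 ≈ 15.8644 mm.
From the diagonal AOV: f = 15.8644 / (2·tan(36.75°)) = 15.8644 / 1.49347 ≈ 10.6225 mm.
Vertical AOV = 2·arctan(8.8 / (2 × 10.6225)) = 2·arctan(0.41421) ≈ 45.0001°.

45.00°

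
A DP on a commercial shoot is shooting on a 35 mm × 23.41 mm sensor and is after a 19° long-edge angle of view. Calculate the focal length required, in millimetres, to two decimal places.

From α = 2·arctan(w/2f) we get f = w / (2·tan(α/2)).
With w = 35 mm and α/2 = 9.5°, tan(α/2) ≈ 0.16734, so f ≈ 35 / 0.33469 ≈ 104.5759 mm.

104.58 mm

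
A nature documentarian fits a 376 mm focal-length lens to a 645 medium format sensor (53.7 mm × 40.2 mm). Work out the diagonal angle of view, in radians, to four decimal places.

0.1779 rad

Sensor diagonal = √(53.7² + 40.2²) = √4499.7300 ≈ 67.0800 mm.
Angle of view α = 2·arctan(d/2f) with d = 67.0800 mm and f = 376 mm.
d/2f = 0.08920; arctan(0.08920) ≈ 0.0890 rad, so α ≈ 0.1779 rad.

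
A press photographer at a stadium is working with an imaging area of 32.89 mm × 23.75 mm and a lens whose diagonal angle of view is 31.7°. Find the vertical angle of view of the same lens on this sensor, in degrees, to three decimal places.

18.874°

Sensor diagonal = √(32.89² + 23.75²) = √1645.8146 ≈ 40.5686 mm.
From the diagonal AOV: f = 40.5686 / (2·tan(15.85°)) = 40.5686 / 0.56783 ≈ 71.4452 mm.
Vertical AOV = 2·arctan(23.75 / (2 × 71.4452)) = 2·arctan(0.16621) ≈ 18.8739°.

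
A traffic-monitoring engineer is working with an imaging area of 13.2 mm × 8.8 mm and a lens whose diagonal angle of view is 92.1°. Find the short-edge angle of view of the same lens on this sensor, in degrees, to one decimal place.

59.8°

Sensor diagonal = √(13.2² + 8.8²) = √251.6800 ≈ 15.8644 mm.
From the diagonal AOV: f = 15.8644 / (2·tan(46.05°)) = 15.8644 / 2.07468 ≈ 7.6467 mm.
Short-edge AOV = 2·arctan(8.8 / (2 × 7.6467)) = 2·arctan(0.57541) ≈ 59.8334°.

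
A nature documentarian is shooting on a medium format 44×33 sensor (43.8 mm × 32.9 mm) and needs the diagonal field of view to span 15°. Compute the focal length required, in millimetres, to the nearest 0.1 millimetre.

208.0 mm

Sensor diagonal = √(43.8² + 32.9²) = √3000.8500 ≈ 54.7800 mm.
From α = 2·arctan(d/2f) we get f = d / (2·tan(α/2)).
With d = 54.7800 mm and α/2 = 7.5°, tan(α/2) ≈ 0.13165, so f ≈ 54.7800 / 0.26330 ≈ 208.0478 mm.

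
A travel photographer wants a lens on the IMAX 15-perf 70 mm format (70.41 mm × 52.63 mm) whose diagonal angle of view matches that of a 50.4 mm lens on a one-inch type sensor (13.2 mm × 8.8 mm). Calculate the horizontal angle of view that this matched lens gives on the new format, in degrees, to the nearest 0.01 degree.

14.37°

Sensor diagonal = √(13.2² + 8.8²) = √251.6800 ≈ 15.8644 mm.
Sensor diagonal = √(70.41² + 52.63²) = √7727.4850 ≈ 87.9061 mm.
Equal diagonal AOV ⇒ f₂ = f₁ · 87.9061/15.8644 = 50.4 × 5.54108 ≈ 279.2706 mm.
Horizontal AOV on the new format = 2·arctan(70.41 / (2 × 279.2706)) = 2·arctan(0.12606) ≈ 14.3697°.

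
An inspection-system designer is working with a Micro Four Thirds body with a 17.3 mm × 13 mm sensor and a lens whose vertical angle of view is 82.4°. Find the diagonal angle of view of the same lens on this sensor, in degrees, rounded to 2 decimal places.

From the vertical AOV: f = 13 / (2·tan(41.2°)) = 13 / 1.75087 ≈ 7.4249 mm.
Sensor diagonal = √(17.3² + 13²) = √468.2900 ≈ 21.6400 mm.
Diagonal AOV = 2·arctan(21.6400 / (2 × 7.4249)) = 2·arctan(1.45726) ≈ 111.0827°.

111.08°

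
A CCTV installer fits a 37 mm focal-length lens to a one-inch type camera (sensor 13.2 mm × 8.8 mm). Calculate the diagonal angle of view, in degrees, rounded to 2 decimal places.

24.20°

Sensor diagonal = √(13.2² + 8.8²) = √251.6800 ≈ 15.8644 mm.
Angle of view α = 2·arctan(d/2f) with d = 15.8644 mm and f = 37 mm.
d/2f = 0.21438; arctan(0.21438) ≈ 12.1001°, so α ≈ 24.2003°.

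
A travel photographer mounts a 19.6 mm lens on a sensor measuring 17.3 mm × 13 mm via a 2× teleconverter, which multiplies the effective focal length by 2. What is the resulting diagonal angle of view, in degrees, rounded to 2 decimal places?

Effective focal length f = 19.6 × 2 = 39.2 mm.
Sensor diagonal = √(17.3² + 13²) = √468.2900 ≈ 21.6400 mm.
α = 2·arctan(21.640 / (2 × 39.2)) = 2·arctan(0.27602) ≈ 30.8612°.

30.86°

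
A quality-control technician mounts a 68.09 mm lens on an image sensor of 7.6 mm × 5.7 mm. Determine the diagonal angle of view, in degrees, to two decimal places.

7.98°

Sensor diagonal = √(7.6² + 5.7²) = √90.2500 ≈ 9.5000 mm.
Angle of view α = 2·arctan(d/2f) with d = 9.5000 mm and f = 68.09 mm.
d/2f = 0.06976; arctan(0.06976) ≈ 3.9905°, so α ≈ 7.9810°.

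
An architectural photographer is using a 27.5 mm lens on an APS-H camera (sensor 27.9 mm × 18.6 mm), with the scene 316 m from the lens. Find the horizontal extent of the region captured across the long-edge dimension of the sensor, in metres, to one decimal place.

320.6 m

dₒ: 316 m = 316000 mm.
Similar triangles through the lens centre give W/dₒ = w/dᵢ; with 1/f = 1/dₒ + 1/dᵢ this gives W = w·(dₒ − f)/f.
W = 27.9 mm × (316000 − 27.5) / 27.5 = 27.9 × 11489.9091 ≈ 320568.464 mm = 320.568 m.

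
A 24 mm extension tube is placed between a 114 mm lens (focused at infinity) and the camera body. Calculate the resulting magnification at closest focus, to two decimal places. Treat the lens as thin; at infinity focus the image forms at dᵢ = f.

0.21×

The tube moves the image plane from f to f + e, so dᵢ = 114 + 24 = 138 mm. Focus is achieved when 1/f = 1/dₒ + 1/dᵢ, giving dₒ = 1/(1/f − 1/(f+e)).
Magnification m = dᵢ/dₒ = (f+e)·(1/f − 1/(f+e)) = e/f = 24/114 ≈ 0.2105.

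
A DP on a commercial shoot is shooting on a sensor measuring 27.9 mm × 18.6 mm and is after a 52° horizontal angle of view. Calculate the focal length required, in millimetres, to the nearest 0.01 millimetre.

28.60 mm

From α = 2·arctan(w/2f) we get f = w / (2·tan(α/2)).
With w = 27.9 mm and α/2 = 26°, tan(α/2) ≈ 0.48773, so f ≈ 27.9 / 0.97547 ≈ 28.6017 mm.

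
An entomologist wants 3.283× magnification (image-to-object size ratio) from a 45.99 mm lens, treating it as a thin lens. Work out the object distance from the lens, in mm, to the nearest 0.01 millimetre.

With m = dᵢ/dₒ and 1/f = 1/dₒ + 1/dᵢ, substituting dᵢ = m·dₒ gives 1/f = (1 + 1/m)/dₒ, hence dₒ = f·(1 + 1/m).
dₒ = 45.99 × (1 + 1/3.283) = 45.99 × 1.30460 ≈ 59.999 mm.

60.00 mm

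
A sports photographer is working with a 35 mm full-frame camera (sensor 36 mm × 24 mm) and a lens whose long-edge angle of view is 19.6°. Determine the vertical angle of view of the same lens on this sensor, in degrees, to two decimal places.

From the long-edge AOV: f = 36 / (2·tan(9.8°)) = 36 / 0.34546 ≈ 104.2089 mm.
Vertical AOV = 2·arctan(24 / (2 × 104.2089)) = 2·arctan(0.11515) ≈ 13.1377°.

13.14°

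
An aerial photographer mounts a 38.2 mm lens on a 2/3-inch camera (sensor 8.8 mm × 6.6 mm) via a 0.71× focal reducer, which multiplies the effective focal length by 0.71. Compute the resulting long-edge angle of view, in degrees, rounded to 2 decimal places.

18.43°

Effective focal length f = 38.2 × 0.71 = 27.122 mm.
α = 2·arctan(8.8 / (2 × 27.122)) = 2·arctan(0.16223) ≈ 18.4296°.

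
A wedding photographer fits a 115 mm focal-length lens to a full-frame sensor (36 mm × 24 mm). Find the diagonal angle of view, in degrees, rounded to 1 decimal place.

Sensor diagonal = √(36² + 24²) = √1872.0000 ≈ 43.2666 mm.
Angle of view α = 2·arctan(d/2f) with d = 43.2666 mm and f = 115 mm.
d/2f = 0.18812; arctan(0.18812) ≈ 10.6537°, so α ≈ 21.3075°.

21.3°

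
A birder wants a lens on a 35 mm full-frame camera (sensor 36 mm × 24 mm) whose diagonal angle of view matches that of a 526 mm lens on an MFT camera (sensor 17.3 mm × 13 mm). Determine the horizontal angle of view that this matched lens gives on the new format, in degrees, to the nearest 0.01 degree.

1.96°

Sensor diagonal = √(17.3² + 13²) = √468.2900 ≈ 21.6400 mm.
Sensor diagonal = √(36² + 24²) = √1872.0000 ≈ 43.2666 mm.
Equal diagonal AOV ⇒ f₂ = f₁ · 43.2666/21.6400 = 526 × 1.99938 ≈ 1051.6742 mm.
Horizontal AOV on the new format = 2·arctan(36 / (2 × 1051.6742)) = 2·arctan(0.01712) ≈ 1.9611°.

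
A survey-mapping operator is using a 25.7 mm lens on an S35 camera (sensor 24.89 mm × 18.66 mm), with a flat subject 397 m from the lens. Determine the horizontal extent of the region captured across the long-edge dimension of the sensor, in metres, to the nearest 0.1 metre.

384.5 m

dₒ: 397 m = 397000 mm.
Similar triangles through the lens centre give W/dₒ = w/dᵢ; with 1/f = 1/dₒ + 1/dᵢ this gives W = w·(dₒ − f)/f.
W = 24.89 mm × (397000 − 25.7) / 25.7 = 24.89 × 15446.4708 ≈ 384462.659 mm = 384.463 m.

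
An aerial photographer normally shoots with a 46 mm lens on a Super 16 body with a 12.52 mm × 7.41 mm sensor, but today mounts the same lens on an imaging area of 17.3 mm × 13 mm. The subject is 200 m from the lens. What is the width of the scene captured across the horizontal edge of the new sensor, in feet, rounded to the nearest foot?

247 ft

The focal length stays 46 mm; the relevant sensor dimension is now w = 17.3 mm. Object distance dₒ = 200 m = 200000 mm.
Thin-lens field width W = w·(dₒ − f)/f = 17.3 × (200000 − 46)/46 ≈ 75200.091 mm = 75200.091/304.8 ft = 246.719 ft.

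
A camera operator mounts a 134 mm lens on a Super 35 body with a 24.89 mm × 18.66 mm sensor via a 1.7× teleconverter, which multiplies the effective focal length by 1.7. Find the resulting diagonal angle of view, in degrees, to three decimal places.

7.812°

Effective focal length f = 134 × 1.7 = 227.8 mm.
Sensor diagonal = √(24.89² + 18.66²) = √967.7077 ≈ 31.1080 mm.
α = 2·arctan(31.108 / (2 × 227.8)) = 2·arctan(0.06828) ≈ 7.8121°.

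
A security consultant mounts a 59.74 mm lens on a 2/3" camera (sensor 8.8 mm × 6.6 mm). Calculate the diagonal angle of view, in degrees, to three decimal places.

Sensor diagonal = √(8.8² + 6.6²) = √121.0000 ≈ 11.0000 mm.
Angle of view α = 2·arctan(d/2f) with d = 11.0000 mm and f = 59.74 mm.
d/2f = 0.09207; arctan(0.09207) ≈ 5.2601°, so α ≈ 10.5203°.

10.520°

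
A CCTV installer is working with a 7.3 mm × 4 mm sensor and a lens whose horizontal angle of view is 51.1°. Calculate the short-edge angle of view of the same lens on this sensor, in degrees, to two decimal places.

29.36°

From the horizontal AOV: f = 7.3 / (2·tan(25.55°)) = 7.3 / 0.95609 ≈ 7.6352 mm.
Short-edge AOV = 2·arctan(4 / (2 × 7.6352)) = 2·arctan(0.26194) ≈ 29.3570°.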